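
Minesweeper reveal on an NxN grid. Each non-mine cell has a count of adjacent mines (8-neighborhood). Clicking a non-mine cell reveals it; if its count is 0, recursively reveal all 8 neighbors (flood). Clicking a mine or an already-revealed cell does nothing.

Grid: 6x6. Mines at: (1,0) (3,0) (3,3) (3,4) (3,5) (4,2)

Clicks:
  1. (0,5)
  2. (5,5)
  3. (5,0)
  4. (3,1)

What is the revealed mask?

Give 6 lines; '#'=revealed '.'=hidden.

Click 1 (0,5) count=0: revealed 15 new [(0,1) (0,2) (0,3) (0,4) (0,5) (1,1) (1,2) (1,3) (1,4) (1,5) (2,1) (2,2) (2,3) (2,4) (2,5)] -> total=15
Click 2 (5,5) count=0: revealed 6 new [(4,3) (4,4) (4,5) (5,3) (5,4) (5,5)] -> total=21
Click 3 (5,0) count=0: revealed 4 new [(4,0) (4,1) (5,0) (5,1)] -> total=25
Click 4 (3,1) count=2: revealed 1 new [(3,1)] -> total=26

Answer: .#####
.#####
.#####
.#....
##.###
##.###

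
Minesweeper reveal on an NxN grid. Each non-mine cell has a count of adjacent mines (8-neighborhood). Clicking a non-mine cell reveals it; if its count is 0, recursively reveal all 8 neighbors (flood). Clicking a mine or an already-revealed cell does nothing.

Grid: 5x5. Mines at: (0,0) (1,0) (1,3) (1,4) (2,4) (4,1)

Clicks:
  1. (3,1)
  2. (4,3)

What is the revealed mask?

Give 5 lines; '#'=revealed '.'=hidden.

Click 1 (3,1) count=1: revealed 1 new [(3,1)] -> total=1
Click 2 (4,3) count=0: revealed 6 new [(3,2) (3,3) (3,4) (4,2) (4,3) (4,4)] -> total=7

Answer: .....
.....
.....
.####
..###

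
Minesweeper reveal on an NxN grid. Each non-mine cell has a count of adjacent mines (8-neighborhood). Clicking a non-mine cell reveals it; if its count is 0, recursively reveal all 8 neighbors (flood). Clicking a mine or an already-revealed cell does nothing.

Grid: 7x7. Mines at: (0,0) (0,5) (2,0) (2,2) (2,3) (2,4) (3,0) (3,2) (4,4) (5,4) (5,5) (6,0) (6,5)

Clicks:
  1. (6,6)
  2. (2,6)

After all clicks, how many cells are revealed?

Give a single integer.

Click 1 (6,6) count=2: revealed 1 new [(6,6)] -> total=1
Click 2 (2,6) count=0: revealed 8 new [(1,5) (1,6) (2,5) (2,6) (3,5) (3,6) (4,5) (4,6)] -> total=9

Answer: 9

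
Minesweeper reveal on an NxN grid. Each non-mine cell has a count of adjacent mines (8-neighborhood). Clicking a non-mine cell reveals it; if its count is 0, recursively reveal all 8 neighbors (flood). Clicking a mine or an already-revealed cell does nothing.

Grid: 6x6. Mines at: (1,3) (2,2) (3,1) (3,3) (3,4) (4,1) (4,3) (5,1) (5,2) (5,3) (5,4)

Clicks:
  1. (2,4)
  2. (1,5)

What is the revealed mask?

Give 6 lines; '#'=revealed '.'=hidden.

Answer: ....##
....##
....##
......
......
......

Derivation:
Click 1 (2,4) count=3: revealed 1 new [(2,4)] -> total=1
Click 2 (1,5) count=0: revealed 5 new [(0,4) (0,5) (1,4) (1,5) (2,5)] -> total=6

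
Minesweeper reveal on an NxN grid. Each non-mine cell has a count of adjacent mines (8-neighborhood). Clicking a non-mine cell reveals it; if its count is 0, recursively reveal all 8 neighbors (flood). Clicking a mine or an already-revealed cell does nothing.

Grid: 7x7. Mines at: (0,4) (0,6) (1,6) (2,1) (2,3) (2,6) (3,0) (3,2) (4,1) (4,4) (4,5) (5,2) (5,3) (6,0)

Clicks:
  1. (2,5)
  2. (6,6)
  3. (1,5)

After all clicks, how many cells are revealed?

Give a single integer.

Answer: 8

Derivation:
Click 1 (2,5) count=2: revealed 1 new [(2,5)] -> total=1
Click 2 (6,6) count=0: revealed 6 new [(5,4) (5,5) (5,6) (6,4) (6,5) (6,6)] -> total=7
Click 3 (1,5) count=4: revealed 1 new [(1,5)] -> total=8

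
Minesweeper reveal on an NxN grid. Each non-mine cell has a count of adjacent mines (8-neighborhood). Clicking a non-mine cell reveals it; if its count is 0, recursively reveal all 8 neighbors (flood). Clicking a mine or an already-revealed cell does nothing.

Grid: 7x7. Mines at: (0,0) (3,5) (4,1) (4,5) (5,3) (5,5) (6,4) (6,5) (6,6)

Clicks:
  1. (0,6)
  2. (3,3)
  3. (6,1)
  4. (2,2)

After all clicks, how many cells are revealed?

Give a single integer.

Answer: 34

Derivation:
Click 1 (0,6) count=0: revealed 28 new [(0,1) (0,2) (0,3) (0,4) (0,5) (0,6) (1,0) (1,1) (1,2) (1,3) (1,4) (1,5) (1,6) (2,0) (2,1) (2,2) (2,3) (2,4) (2,5) (2,6) (3,0) (3,1) (3,2) (3,3) (3,4) (4,2) (4,3) (4,4)] -> total=28
Click 2 (3,3) count=0: revealed 0 new [(none)] -> total=28
Click 3 (6,1) count=0: revealed 6 new [(5,0) (5,1) (5,2) (6,0) (6,1) (6,2)] -> total=34
Click 4 (2,2) count=0: revealed 0 new [(none)] -> total=34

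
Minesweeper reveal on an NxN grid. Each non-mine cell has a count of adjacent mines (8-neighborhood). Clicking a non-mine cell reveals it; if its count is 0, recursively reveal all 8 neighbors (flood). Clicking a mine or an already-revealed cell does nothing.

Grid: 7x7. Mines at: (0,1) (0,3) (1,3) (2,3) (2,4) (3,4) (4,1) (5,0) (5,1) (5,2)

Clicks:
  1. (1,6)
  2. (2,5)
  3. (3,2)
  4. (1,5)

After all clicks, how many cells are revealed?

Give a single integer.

Answer: 23

Derivation:
Click 1 (1,6) count=0: revealed 22 new [(0,4) (0,5) (0,6) (1,4) (1,5) (1,6) (2,5) (2,6) (3,5) (3,6) (4,3) (4,4) (4,5) (4,6) (5,3) (5,4) (5,5) (5,6) (6,3) (6,4) (6,5) (6,6)] -> total=22
Click 2 (2,5) count=2: revealed 0 new [(none)] -> total=22
Click 3 (3,2) count=2: revealed 1 new [(3,2)] -> total=23
Click 4 (1,5) count=1: revealed 0 new [(none)] -> total=23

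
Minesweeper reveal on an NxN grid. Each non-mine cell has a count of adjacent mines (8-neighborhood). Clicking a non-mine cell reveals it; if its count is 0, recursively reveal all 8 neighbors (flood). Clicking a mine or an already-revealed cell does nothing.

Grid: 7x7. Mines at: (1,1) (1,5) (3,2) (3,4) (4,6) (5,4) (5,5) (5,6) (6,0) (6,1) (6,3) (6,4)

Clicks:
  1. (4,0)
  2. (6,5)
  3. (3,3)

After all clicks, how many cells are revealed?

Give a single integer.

Answer: 10

Derivation:
Click 1 (4,0) count=0: revealed 8 new [(2,0) (2,1) (3,0) (3,1) (4,0) (4,1) (5,0) (5,1)] -> total=8
Click 2 (6,5) count=4: revealed 1 new [(6,5)] -> total=9
Click 3 (3,3) count=2: revealed 1 new [(3,3)] -> total=10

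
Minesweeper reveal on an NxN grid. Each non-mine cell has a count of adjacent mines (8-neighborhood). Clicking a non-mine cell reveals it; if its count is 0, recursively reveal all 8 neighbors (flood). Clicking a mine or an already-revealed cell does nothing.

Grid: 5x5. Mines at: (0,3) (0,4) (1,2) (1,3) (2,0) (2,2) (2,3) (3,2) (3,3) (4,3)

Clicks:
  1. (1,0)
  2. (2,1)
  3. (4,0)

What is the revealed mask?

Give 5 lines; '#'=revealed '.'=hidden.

Answer: .....
#....
.#...
##...
##...

Derivation:
Click 1 (1,0) count=1: revealed 1 new [(1,0)] -> total=1
Click 2 (2,1) count=4: revealed 1 new [(2,1)] -> total=2
Click 3 (4,0) count=0: revealed 4 new [(3,0) (3,1) (4,0) (4,1)] -> total=6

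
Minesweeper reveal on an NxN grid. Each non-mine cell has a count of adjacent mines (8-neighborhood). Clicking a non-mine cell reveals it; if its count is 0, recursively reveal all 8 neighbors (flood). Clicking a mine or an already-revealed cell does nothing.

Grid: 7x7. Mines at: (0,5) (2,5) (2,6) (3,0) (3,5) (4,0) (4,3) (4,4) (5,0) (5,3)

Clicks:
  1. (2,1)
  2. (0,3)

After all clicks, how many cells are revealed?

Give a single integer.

Click 1 (2,1) count=1: revealed 1 new [(2,1)] -> total=1
Click 2 (0,3) count=0: revealed 18 new [(0,0) (0,1) (0,2) (0,3) (0,4) (1,0) (1,1) (1,2) (1,3) (1,4) (2,0) (2,2) (2,3) (2,4) (3,1) (3,2) (3,3) (3,4)] -> total=19

Answer: 19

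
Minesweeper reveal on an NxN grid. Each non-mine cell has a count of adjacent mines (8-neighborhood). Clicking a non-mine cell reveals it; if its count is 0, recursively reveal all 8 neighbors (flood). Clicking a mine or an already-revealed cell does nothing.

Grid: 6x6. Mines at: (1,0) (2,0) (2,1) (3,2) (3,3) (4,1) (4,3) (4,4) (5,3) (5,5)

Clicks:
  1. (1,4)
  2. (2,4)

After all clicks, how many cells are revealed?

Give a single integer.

Click 1 (1,4) count=0: revealed 16 new [(0,1) (0,2) (0,3) (0,4) (0,5) (1,1) (1,2) (1,3) (1,4) (1,5) (2,2) (2,3) (2,4) (2,5) (3,4) (3,5)] -> total=16
Click 2 (2,4) count=1: revealed 0 new [(none)] -> total=16

Answer: 16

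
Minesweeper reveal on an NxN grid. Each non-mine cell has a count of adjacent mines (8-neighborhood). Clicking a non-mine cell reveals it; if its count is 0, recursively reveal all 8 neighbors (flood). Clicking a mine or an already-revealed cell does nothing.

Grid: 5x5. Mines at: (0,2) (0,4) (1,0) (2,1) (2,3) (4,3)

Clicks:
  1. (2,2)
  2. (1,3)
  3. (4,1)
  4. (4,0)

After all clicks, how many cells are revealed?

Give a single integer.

Answer: 8

Derivation:
Click 1 (2,2) count=2: revealed 1 new [(2,2)] -> total=1
Click 2 (1,3) count=3: revealed 1 new [(1,3)] -> total=2
Click 3 (4,1) count=0: revealed 6 new [(3,0) (3,1) (3,2) (4,0) (4,1) (4,2)] -> total=8
Click 4 (4,0) count=0: revealed 0 new [(none)] -> total=8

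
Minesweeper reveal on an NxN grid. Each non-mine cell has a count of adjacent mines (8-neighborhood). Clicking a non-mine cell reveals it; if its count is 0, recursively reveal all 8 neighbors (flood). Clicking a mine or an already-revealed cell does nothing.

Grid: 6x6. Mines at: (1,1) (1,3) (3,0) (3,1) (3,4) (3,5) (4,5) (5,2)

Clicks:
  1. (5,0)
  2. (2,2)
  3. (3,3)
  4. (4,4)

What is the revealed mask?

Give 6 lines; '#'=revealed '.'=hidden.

Answer: ......
......
..#...
...#..
##..#.
##....

Derivation:
Click 1 (5,0) count=0: revealed 4 new [(4,0) (4,1) (5,0) (5,1)] -> total=4
Click 2 (2,2) count=3: revealed 1 new [(2,2)] -> total=5
Click 3 (3,3) count=1: revealed 1 new [(3,3)] -> total=6
Click 4 (4,4) count=3: revealed 1 new [(4,4)] -> total=7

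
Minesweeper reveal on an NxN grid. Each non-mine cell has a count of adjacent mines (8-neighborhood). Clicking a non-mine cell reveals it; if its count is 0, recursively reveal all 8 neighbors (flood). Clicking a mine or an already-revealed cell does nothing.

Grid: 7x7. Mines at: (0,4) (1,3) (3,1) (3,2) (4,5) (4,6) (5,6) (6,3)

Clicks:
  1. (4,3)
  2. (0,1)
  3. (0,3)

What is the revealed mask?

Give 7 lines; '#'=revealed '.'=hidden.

Answer: ####...
###....
###....
.......
...#...
.......
.......

Derivation:
Click 1 (4,3) count=1: revealed 1 new [(4,3)] -> total=1
Click 2 (0,1) count=0: revealed 9 new [(0,0) (0,1) (0,2) (1,0) (1,1) (1,2) (2,0) (2,1) (2,2)] -> total=10
Click 3 (0,3) count=2: revealed 1 new [(0,3)] -> total=11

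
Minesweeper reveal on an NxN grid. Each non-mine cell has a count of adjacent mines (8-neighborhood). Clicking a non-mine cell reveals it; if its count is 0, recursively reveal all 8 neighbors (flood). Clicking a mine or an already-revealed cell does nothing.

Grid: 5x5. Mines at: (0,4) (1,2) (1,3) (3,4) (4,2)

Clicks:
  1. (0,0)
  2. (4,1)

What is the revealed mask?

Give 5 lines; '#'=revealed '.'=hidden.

Click 1 (0,0) count=0: revealed 10 new [(0,0) (0,1) (1,0) (1,1) (2,0) (2,1) (3,0) (3,1) (4,0) (4,1)] -> total=10
Click 2 (4,1) count=1: revealed 0 new [(none)] -> total=10

Answer: ##...
##...
##...
##...
##...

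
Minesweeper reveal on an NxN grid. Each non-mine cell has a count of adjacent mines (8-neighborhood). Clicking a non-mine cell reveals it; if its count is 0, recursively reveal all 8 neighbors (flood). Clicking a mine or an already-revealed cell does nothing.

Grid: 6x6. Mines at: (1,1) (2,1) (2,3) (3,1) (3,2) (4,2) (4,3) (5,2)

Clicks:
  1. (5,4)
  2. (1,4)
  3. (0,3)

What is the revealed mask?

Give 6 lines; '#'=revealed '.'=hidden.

Answer: ..####
..####
....##
....##
....##
....##

Derivation:
Click 1 (5,4) count=1: revealed 1 new [(5,4)] -> total=1
Click 2 (1,4) count=1: revealed 1 new [(1,4)] -> total=2
Click 3 (0,3) count=0: revealed 14 new [(0,2) (0,3) (0,4) (0,5) (1,2) (1,3) (1,5) (2,4) (2,5) (3,4) (3,5) (4,4) (4,5) (5,5)] -> total=16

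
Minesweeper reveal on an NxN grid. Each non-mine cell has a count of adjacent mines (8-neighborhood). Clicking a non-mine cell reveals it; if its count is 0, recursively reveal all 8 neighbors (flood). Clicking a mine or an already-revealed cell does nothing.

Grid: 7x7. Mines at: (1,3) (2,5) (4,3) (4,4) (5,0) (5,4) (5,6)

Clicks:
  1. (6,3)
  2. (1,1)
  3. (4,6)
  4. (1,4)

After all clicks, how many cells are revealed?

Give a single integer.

Answer: 18

Derivation:
Click 1 (6,3) count=1: revealed 1 new [(6,3)] -> total=1
Click 2 (1,1) count=0: revealed 15 new [(0,0) (0,1) (0,2) (1,0) (1,1) (1,2) (2,0) (2,1) (2,2) (3,0) (3,1) (3,2) (4,0) (4,1) (4,2)] -> total=16
Click 3 (4,6) count=1: revealed 1 new [(4,6)] -> total=17
Click 4 (1,4) count=2: revealed 1 new [(1,4)] -> total=18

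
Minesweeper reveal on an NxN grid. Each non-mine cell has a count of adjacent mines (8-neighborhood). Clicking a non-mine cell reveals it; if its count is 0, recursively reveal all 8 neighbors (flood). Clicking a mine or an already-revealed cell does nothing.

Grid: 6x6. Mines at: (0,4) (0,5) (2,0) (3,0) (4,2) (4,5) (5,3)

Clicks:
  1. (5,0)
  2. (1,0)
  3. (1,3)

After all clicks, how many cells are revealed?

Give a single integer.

Click 1 (5,0) count=0: revealed 4 new [(4,0) (4,1) (5,0) (5,1)] -> total=4
Click 2 (1,0) count=1: revealed 1 new [(1,0)] -> total=5
Click 3 (1,3) count=1: revealed 1 new [(1,3)] -> total=6

Answer: 6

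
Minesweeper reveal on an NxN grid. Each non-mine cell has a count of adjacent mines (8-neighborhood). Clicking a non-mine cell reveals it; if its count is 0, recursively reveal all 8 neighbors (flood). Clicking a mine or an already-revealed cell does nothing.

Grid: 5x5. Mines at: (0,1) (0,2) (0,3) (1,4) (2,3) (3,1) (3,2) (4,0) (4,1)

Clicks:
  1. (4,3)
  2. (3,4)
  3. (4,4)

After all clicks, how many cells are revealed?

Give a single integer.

Answer: 4

Derivation:
Click 1 (4,3) count=1: revealed 1 new [(4,3)] -> total=1
Click 2 (3,4) count=1: revealed 1 new [(3,4)] -> total=2
Click 3 (4,4) count=0: revealed 2 new [(3,3) (4,4)] -> total=4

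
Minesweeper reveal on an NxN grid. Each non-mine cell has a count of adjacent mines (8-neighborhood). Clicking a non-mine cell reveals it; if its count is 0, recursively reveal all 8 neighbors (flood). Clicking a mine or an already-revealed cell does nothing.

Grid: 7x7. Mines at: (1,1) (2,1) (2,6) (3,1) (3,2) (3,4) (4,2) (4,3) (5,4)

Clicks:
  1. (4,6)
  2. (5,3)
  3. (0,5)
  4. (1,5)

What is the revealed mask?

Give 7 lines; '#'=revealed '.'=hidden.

Click 1 (4,6) count=0: revealed 8 new [(3,5) (3,6) (4,5) (4,6) (5,5) (5,6) (6,5) (6,6)] -> total=8
Click 2 (5,3) count=3: revealed 1 new [(5,3)] -> total=9
Click 3 (0,5) count=0: revealed 14 new [(0,2) (0,3) (0,4) (0,5) (0,6) (1,2) (1,3) (1,4) (1,5) (1,6) (2,2) (2,3) (2,4) (2,5)] -> total=23
Click 4 (1,5) count=1: revealed 0 new [(none)] -> total=23

Answer: ..#####
..#####
..####.
.....##
.....##
...#.##
.....##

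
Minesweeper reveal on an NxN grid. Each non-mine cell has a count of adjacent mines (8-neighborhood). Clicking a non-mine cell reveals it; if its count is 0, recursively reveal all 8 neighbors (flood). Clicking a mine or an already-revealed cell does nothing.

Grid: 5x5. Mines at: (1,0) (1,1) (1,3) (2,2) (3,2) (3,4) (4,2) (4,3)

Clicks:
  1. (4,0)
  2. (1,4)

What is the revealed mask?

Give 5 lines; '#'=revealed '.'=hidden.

Answer: .....
....#
##...
##...
##...

Derivation:
Click 1 (4,0) count=0: revealed 6 new [(2,0) (2,1) (3,0) (3,1) (4,0) (4,1)] -> total=6
Click 2 (1,4) count=1: revealed 1 new [(1,4)] -> total=7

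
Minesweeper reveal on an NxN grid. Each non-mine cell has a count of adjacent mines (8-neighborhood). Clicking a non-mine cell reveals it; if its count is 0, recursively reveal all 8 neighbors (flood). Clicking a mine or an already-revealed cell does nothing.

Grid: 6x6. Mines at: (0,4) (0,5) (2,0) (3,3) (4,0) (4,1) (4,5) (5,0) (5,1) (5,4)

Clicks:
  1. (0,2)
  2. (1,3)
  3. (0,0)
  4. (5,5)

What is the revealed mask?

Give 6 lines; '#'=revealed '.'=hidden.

Click 1 (0,2) count=0: revealed 11 new [(0,0) (0,1) (0,2) (0,3) (1,0) (1,1) (1,2) (1,3) (2,1) (2,2) (2,3)] -> total=11
Click 2 (1,3) count=1: revealed 0 new [(none)] -> total=11
Click 3 (0,0) count=0: revealed 0 new [(none)] -> total=11
Click 4 (5,5) count=2: revealed 1 new [(5,5)] -> total=12

Answer: ####..
####..
.###..
......
......
.....#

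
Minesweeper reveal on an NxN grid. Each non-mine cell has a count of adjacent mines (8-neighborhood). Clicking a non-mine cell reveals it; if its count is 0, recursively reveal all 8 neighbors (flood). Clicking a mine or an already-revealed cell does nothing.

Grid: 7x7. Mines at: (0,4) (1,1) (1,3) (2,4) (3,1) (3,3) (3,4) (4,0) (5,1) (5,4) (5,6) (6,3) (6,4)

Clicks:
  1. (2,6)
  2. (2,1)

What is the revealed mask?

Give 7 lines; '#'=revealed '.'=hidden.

Click 1 (2,6) count=0: revealed 10 new [(0,5) (0,6) (1,5) (1,6) (2,5) (2,6) (3,5) (3,6) (4,5) (4,6)] -> total=10
Click 2 (2,1) count=2: revealed 1 new [(2,1)] -> total=11

Answer: .....##
.....##
.#...##
.....##
.....##
.......
.......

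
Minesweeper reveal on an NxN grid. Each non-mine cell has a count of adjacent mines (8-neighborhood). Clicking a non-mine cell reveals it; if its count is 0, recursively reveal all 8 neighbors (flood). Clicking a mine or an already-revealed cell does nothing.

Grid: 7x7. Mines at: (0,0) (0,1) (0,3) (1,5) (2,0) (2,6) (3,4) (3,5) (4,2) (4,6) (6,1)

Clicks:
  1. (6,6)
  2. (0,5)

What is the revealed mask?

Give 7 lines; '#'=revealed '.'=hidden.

Answer: .....#.
.......
.......
.......
...###.
..#####
..#####

Derivation:
Click 1 (6,6) count=0: revealed 13 new [(4,3) (4,4) (4,5) (5,2) (5,3) (5,4) (5,5) (5,6) (6,2) (6,3) (6,4) (6,5) (6,6)] -> total=13
Click 2 (0,5) count=1: revealed 1 new [(0,5)] -> total=14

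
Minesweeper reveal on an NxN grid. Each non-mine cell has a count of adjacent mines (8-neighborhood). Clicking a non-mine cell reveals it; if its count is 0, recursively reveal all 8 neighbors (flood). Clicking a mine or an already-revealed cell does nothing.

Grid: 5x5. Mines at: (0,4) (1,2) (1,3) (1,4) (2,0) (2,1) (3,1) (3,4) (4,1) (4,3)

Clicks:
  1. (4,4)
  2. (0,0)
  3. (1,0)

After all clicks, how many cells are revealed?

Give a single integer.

Answer: 5

Derivation:
Click 1 (4,4) count=2: revealed 1 new [(4,4)] -> total=1
Click 2 (0,0) count=0: revealed 4 new [(0,0) (0,1) (1,0) (1,1)] -> total=5
Click 3 (1,0) count=2: revealed 0 new [(none)] -> total=5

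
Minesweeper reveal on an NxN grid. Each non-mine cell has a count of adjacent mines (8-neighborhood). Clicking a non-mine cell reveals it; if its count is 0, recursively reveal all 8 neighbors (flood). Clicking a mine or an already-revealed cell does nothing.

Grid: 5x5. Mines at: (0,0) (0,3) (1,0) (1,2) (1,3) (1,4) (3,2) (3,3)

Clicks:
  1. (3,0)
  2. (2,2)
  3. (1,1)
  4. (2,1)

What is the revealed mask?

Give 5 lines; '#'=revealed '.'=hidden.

Click 1 (3,0) count=0: revealed 6 new [(2,0) (2,1) (3,0) (3,1) (4,0) (4,1)] -> total=6
Click 2 (2,2) count=4: revealed 1 new [(2,2)] -> total=7
Click 3 (1,1) count=3: revealed 1 new [(1,1)] -> total=8
Click 4 (2,1) count=3: revealed 0 new [(none)] -> total=8

Answer: .....
.#...
###..
##...
##...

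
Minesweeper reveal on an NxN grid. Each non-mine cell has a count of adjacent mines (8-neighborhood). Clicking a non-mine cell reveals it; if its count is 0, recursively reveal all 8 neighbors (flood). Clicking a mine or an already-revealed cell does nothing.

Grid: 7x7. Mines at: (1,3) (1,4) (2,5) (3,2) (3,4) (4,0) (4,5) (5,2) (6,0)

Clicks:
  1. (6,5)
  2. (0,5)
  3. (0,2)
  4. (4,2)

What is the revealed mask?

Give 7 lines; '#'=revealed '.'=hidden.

Answer: ..#..#.
.......
.......
.......
..#....
...####
...####

Derivation:
Click 1 (6,5) count=0: revealed 8 new [(5,3) (5,4) (5,5) (5,6) (6,3) (6,4) (6,5) (6,6)] -> total=8
Click 2 (0,5) count=1: revealed 1 new [(0,5)] -> total=9
Click 3 (0,2) count=1: revealed 1 new [(0,2)] -> total=10
Click 4 (4,2) count=2: revealed 1 new [(4,2)] -> total=11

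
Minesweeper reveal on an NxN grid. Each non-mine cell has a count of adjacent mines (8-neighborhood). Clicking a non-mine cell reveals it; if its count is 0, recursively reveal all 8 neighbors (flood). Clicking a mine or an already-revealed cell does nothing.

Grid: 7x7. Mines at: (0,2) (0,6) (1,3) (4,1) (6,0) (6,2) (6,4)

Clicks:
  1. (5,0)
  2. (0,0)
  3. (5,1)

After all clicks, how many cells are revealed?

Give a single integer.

Answer: 13

Derivation:
Click 1 (5,0) count=2: revealed 1 new [(5,0)] -> total=1
Click 2 (0,0) count=0: revealed 11 new [(0,0) (0,1) (1,0) (1,1) (1,2) (2,0) (2,1) (2,2) (3,0) (3,1) (3,2)] -> total=12
Click 3 (5,1) count=3: revealed 1 new [(5,1)] -> total=13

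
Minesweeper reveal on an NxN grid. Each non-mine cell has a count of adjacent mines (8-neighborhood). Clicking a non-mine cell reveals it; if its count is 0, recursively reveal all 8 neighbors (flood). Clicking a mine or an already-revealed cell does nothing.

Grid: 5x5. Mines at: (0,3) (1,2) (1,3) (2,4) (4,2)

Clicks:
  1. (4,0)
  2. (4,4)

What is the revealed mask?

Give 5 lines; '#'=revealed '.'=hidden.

Answer: ##...
##...
##...
##.##
##.##

Derivation:
Click 1 (4,0) count=0: revealed 10 new [(0,0) (0,1) (1,0) (1,1) (2,0) (2,1) (3,0) (3,1) (4,0) (4,1)] -> total=10
Click 2 (4,4) count=0: revealed 4 new [(3,3) (3,4) (4,3) (4,4)] -> total=14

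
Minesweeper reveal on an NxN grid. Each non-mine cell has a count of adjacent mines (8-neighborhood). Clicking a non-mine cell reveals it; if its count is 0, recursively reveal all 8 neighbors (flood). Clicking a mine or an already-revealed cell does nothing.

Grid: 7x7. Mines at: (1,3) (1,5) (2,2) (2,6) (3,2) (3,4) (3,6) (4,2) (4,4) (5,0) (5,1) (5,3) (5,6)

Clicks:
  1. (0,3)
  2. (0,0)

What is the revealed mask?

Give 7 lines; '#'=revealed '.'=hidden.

Answer: ####...
###....
##.....
##.....
##.....
.......
.......

Derivation:
Click 1 (0,3) count=1: revealed 1 new [(0,3)] -> total=1
Click 2 (0,0) count=0: revealed 12 new [(0,0) (0,1) (0,2) (1,0) (1,1) (1,2) (2,0) (2,1) (3,0) (3,1) (4,0) (4,1)] -> total=13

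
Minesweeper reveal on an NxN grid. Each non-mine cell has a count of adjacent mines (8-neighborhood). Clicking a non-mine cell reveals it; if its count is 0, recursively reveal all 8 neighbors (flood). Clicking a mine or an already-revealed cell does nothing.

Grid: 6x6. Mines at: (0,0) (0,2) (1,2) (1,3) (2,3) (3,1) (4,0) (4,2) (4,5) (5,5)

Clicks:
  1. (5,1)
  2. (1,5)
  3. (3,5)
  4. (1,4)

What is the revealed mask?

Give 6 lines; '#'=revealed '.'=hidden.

Click 1 (5,1) count=2: revealed 1 new [(5,1)] -> total=1
Click 2 (1,5) count=0: revealed 8 new [(0,4) (0,5) (1,4) (1,5) (2,4) (2,5) (3,4) (3,5)] -> total=9
Click 3 (3,5) count=1: revealed 0 new [(none)] -> total=9
Click 4 (1,4) count=2: revealed 0 new [(none)] -> total=9

Answer: ....##
....##
....##
....##
......
.#....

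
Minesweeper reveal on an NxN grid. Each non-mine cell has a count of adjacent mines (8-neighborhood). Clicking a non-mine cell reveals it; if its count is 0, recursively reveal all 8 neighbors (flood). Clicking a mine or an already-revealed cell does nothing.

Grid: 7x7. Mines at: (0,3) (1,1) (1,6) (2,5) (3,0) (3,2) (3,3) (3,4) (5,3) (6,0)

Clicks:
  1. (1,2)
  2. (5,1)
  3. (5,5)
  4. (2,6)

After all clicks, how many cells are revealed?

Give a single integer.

Click 1 (1,2) count=2: revealed 1 new [(1,2)] -> total=1
Click 2 (5,1) count=1: revealed 1 new [(5,1)] -> total=2
Click 3 (5,5) count=0: revealed 11 new [(3,5) (3,6) (4,4) (4,5) (4,6) (5,4) (5,5) (5,6) (6,4) (6,5) (6,6)] -> total=13
Click 4 (2,6) count=2: revealed 1 new [(2,6)] -> total=14

Answer: 14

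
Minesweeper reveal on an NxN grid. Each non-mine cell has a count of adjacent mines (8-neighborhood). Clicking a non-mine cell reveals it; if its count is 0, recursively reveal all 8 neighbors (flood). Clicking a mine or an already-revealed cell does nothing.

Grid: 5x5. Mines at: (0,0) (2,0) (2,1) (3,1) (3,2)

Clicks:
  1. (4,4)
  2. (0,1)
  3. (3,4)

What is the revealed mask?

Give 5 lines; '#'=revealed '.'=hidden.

Answer: .####
.####
..###
...##
...##

Derivation:
Click 1 (4,4) count=0: revealed 15 new [(0,1) (0,2) (0,3) (0,4) (1,1) (1,2) (1,3) (1,4) (2,2) (2,3) (2,4) (3,3) (3,4) (4,3) (4,4)] -> total=15
Click 2 (0,1) count=1: revealed 0 new [(none)] -> total=15
Click 3 (3,4) count=0: revealed 0 new [(none)] -> total=15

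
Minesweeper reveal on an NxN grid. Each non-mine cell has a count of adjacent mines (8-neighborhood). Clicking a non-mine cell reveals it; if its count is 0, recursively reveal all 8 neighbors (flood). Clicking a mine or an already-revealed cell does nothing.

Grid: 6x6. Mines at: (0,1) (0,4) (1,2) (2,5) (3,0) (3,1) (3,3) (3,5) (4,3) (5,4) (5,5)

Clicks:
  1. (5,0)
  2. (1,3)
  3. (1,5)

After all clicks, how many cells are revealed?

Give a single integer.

Click 1 (5,0) count=0: revealed 6 new [(4,0) (4,1) (4,2) (5,0) (5,1) (5,2)] -> total=6
Click 2 (1,3) count=2: revealed 1 new [(1,3)] -> total=7
Click 3 (1,5) count=2: revealed 1 new [(1,5)] -> total=8

Answer: 8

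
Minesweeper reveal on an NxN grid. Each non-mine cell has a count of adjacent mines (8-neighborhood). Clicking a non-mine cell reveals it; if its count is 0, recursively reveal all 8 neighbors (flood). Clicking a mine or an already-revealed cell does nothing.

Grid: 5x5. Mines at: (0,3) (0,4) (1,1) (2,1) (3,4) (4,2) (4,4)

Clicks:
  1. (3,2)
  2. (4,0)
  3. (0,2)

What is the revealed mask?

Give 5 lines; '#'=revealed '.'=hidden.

Answer: ..#..
.....
.....
###..
##...

Derivation:
Click 1 (3,2) count=2: revealed 1 new [(3,2)] -> total=1
Click 2 (4,0) count=0: revealed 4 new [(3,0) (3,1) (4,0) (4,1)] -> total=5
Click 3 (0,2) count=2: revealed 1 new [(0,2)] -> total=6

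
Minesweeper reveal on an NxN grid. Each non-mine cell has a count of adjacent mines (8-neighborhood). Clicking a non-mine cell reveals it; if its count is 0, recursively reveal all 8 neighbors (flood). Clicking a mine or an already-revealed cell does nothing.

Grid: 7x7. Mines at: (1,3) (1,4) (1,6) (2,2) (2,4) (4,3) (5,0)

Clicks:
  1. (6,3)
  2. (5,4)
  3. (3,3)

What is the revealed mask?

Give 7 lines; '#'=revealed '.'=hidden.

Answer: .......
.......
.....##
...####
....###
.######
.######

Derivation:
Click 1 (6,3) count=0: revealed 20 new [(2,5) (2,6) (3,4) (3,5) (3,6) (4,4) (4,5) (4,6) (5,1) (5,2) (5,3) (5,4) (5,5) (5,6) (6,1) (6,2) (6,3) (6,4) (6,5) (6,6)] -> total=20
Click 2 (5,4) count=1: revealed 0 new [(none)] -> total=20
Click 3 (3,3) count=3: revealed 1 new [(3,3)] -> total=21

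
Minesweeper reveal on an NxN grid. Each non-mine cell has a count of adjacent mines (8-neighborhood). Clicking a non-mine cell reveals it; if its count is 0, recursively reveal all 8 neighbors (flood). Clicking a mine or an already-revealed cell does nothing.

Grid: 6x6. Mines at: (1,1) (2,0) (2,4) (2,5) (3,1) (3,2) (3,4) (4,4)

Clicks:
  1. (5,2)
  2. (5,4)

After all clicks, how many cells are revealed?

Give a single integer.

Answer: 9

Derivation:
Click 1 (5,2) count=0: revealed 8 new [(4,0) (4,1) (4,2) (4,3) (5,0) (5,1) (5,2) (5,3)] -> total=8
Click 2 (5,4) count=1: revealed 1 new [(5,4)] -> total=9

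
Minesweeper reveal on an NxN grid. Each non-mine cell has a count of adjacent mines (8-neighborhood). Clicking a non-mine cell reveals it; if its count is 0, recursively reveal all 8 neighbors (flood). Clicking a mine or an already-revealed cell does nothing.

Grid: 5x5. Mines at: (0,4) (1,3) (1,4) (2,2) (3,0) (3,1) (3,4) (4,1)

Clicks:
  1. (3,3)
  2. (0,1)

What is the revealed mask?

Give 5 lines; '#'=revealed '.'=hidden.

Click 1 (3,3) count=2: revealed 1 new [(3,3)] -> total=1
Click 2 (0,1) count=0: revealed 8 new [(0,0) (0,1) (0,2) (1,0) (1,1) (1,2) (2,0) (2,1)] -> total=9

Answer: ###..
###..
##...
...#.
.....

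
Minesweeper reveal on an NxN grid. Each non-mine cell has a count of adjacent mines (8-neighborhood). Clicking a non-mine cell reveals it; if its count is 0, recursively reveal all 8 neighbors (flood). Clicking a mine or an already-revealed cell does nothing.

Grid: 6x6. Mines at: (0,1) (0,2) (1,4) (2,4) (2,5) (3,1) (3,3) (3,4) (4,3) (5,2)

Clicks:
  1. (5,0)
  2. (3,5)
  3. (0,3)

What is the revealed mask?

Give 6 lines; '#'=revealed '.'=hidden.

Answer: ...#..
......
......
.....#
##....
##....

Derivation:
Click 1 (5,0) count=0: revealed 4 new [(4,0) (4,1) (5,0) (5,1)] -> total=4
Click 2 (3,5) count=3: revealed 1 new [(3,5)] -> total=5
Click 3 (0,3) count=2: revealed 1 new [(0,3)] -> total=6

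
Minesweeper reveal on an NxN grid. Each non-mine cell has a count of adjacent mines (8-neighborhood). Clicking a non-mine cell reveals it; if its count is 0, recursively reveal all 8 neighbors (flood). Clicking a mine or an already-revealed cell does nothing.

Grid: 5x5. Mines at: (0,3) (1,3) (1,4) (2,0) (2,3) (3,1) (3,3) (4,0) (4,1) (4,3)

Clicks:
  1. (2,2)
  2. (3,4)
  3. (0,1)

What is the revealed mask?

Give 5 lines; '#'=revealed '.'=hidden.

Click 1 (2,2) count=4: revealed 1 new [(2,2)] -> total=1
Click 2 (3,4) count=3: revealed 1 new [(3,4)] -> total=2
Click 3 (0,1) count=0: revealed 6 new [(0,0) (0,1) (0,2) (1,0) (1,1) (1,2)] -> total=8

Answer: ###..
###..
..#..
....#
.....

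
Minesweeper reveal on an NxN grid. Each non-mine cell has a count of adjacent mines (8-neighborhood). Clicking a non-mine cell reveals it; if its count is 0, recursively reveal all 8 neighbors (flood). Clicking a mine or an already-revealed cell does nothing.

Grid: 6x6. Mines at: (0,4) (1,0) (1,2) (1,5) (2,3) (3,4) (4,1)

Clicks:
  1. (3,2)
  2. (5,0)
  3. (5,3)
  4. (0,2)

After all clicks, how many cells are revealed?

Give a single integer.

Answer: 11

Derivation:
Click 1 (3,2) count=2: revealed 1 new [(3,2)] -> total=1
Click 2 (5,0) count=1: revealed 1 new [(5,0)] -> total=2
Click 3 (5,3) count=0: revealed 8 new [(4,2) (4,3) (4,4) (4,5) (5,2) (5,3) (5,4) (5,5)] -> total=10
Click 4 (0,2) count=1: revealed 1 new [(0,2)] -> total=11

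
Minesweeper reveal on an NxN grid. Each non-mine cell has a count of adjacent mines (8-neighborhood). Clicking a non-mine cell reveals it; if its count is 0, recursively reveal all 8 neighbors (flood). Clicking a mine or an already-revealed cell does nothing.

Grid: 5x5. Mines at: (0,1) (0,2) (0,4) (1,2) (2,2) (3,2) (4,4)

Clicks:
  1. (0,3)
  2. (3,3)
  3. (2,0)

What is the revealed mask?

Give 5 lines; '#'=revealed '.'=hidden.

Answer: ...#.
##...
##...
##.#.
##...

Derivation:
Click 1 (0,3) count=3: revealed 1 new [(0,3)] -> total=1
Click 2 (3,3) count=3: revealed 1 new [(3,3)] -> total=2
Click 3 (2,0) count=0: revealed 8 new [(1,0) (1,1) (2,0) (2,1) (3,0) (3,1) (4,0) (4,1)] -> total=10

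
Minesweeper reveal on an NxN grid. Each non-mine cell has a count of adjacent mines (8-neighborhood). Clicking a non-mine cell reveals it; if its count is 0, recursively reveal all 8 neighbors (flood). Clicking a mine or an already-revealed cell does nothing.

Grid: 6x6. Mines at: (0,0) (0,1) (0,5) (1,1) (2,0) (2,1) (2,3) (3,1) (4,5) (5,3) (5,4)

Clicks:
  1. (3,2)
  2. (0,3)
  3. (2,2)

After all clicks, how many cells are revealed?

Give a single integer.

Click 1 (3,2) count=3: revealed 1 new [(3,2)] -> total=1
Click 2 (0,3) count=0: revealed 6 new [(0,2) (0,3) (0,4) (1,2) (1,3) (1,4)] -> total=7
Click 3 (2,2) count=4: revealed 1 new [(2,2)] -> total=8

Answer: 8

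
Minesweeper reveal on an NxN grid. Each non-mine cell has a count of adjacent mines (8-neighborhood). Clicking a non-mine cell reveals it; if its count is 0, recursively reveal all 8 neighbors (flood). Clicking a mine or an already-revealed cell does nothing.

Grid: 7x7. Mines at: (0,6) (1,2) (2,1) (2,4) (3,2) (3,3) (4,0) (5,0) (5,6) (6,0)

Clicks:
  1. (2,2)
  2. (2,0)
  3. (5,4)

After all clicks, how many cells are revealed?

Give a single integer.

Click 1 (2,2) count=4: revealed 1 new [(2,2)] -> total=1
Click 2 (2,0) count=1: revealed 1 new [(2,0)] -> total=2
Click 3 (5,4) count=0: revealed 15 new [(4,1) (4,2) (4,3) (4,4) (4,5) (5,1) (5,2) (5,3) (5,4) (5,5) (6,1) (6,2) (6,3) (6,4) (6,5)] -> total=17

Answer: 17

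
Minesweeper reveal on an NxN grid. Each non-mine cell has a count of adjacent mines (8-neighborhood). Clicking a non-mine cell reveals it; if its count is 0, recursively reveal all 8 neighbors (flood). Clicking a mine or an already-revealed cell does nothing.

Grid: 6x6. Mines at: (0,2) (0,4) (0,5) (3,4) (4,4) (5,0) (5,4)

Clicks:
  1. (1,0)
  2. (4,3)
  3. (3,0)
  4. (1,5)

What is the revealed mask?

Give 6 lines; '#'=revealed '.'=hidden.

Answer: ##....
####.#
####..
####..
####..
.###..

Derivation:
Click 1 (1,0) count=0: revealed 21 new [(0,0) (0,1) (1,0) (1,1) (1,2) (1,3) (2,0) (2,1) (2,2) (2,3) (3,0) (3,1) (3,2) (3,3) (4,0) (4,1) (4,2) (4,3) (5,1) (5,2) (5,3)] -> total=21
Click 2 (4,3) count=3: revealed 0 new [(none)] -> total=21
Click 3 (3,0) count=0: revealed 0 new [(none)] -> total=21
Click 4 (1,5) count=2: revealed 1 new [(1,5)] -> total=22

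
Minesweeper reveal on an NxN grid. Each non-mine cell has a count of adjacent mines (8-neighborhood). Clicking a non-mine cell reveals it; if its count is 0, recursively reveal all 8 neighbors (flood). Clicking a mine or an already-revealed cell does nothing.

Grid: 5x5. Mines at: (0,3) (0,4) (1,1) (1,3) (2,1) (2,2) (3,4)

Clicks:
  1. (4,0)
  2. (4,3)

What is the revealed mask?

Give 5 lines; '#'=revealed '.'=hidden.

Answer: .....
.....
.....
####.
####.

Derivation:
Click 1 (4,0) count=0: revealed 8 new [(3,0) (3,1) (3,2) (3,3) (4,0) (4,1) (4,2) (4,3)] -> total=8
Click 2 (4,3) count=1: revealed 0 new [(none)] -> total=8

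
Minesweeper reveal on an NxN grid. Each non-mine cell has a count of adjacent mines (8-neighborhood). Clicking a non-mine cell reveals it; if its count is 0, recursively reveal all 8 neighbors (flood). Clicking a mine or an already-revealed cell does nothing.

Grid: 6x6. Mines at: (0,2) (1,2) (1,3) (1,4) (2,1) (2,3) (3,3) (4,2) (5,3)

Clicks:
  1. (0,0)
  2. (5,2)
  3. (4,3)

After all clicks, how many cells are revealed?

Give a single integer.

Click 1 (0,0) count=0: revealed 4 new [(0,0) (0,1) (1,0) (1,1)] -> total=4
Click 2 (5,2) count=2: revealed 1 new [(5,2)] -> total=5
Click 3 (4,3) count=3: revealed 1 new [(4,3)] -> total=6

Answer: 6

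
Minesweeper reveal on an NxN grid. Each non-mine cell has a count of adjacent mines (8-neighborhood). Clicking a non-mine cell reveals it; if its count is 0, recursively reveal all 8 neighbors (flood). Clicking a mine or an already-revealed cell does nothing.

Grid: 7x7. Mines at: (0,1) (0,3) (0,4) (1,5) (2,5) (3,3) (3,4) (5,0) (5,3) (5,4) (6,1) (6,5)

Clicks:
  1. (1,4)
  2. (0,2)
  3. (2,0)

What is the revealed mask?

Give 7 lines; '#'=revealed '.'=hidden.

Click 1 (1,4) count=4: revealed 1 new [(1,4)] -> total=1
Click 2 (0,2) count=2: revealed 1 new [(0,2)] -> total=2
Click 3 (2,0) count=0: revealed 12 new [(1,0) (1,1) (1,2) (2,0) (2,1) (2,2) (3,0) (3,1) (3,2) (4,0) (4,1) (4,2)] -> total=14

Answer: ..#....
###.#..
###....
###....
###....
.......
.......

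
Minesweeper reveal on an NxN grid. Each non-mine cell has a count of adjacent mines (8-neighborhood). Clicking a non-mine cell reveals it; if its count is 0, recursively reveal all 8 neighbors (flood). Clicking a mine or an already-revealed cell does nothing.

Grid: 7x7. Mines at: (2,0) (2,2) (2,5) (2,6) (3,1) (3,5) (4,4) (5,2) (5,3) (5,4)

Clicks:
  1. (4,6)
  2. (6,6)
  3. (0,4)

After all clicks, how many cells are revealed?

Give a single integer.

Click 1 (4,6) count=1: revealed 1 new [(4,6)] -> total=1
Click 2 (6,6) count=0: revealed 5 new [(4,5) (5,5) (5,6) (6,5) (6,6)] -> total=6
Click 3 (0,4) count=0: revealed 14 new [(0,0) (0,1) (0,2) (0,3) (0,4) (0,5) (0,6) (1,0) (1,1) (1,2) (1,3) (1,4) (1,5) (1,6)] -> total=20

Answer: 20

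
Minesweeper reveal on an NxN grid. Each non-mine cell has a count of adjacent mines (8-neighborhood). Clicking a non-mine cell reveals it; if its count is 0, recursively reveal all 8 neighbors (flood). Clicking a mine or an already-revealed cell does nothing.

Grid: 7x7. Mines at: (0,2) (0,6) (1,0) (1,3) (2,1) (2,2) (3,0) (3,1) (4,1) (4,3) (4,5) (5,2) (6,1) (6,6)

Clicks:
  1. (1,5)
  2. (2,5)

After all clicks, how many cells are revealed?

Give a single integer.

Click 1 (1,5) count=1: revealed 1 new [(1,5)] -> total=1
Click 2 (2,5) count=0: revealed 8 new [(1,4) (1,6) (2,4) (2,5) (2,6) (3,4) (3,5) (3,6)] -> total=9

Answer: 9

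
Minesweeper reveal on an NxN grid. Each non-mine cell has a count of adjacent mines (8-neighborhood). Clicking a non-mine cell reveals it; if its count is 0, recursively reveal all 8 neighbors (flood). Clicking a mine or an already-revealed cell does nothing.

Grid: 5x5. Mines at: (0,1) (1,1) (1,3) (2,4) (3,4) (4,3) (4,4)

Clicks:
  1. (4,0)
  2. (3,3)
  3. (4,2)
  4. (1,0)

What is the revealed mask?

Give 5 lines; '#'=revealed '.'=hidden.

Click 1 (4,0) count=0: revealed 9 new [(2,0) (2,1) (2,2) (3,0) (3,1) (3,2) (4,0) (4,1) (4,2)] -> total=9
Click 2 (3,3) count=4: revealed 1 new [(3,3)] -> total=10
Click 3 (4,2) count=1: revealed 0 new [(none)] -> total=10
Click 4 (1,0) count=2: revealed 1 new [(1,0)] -> total=11

Answer: .....
#....
###..
####.
###..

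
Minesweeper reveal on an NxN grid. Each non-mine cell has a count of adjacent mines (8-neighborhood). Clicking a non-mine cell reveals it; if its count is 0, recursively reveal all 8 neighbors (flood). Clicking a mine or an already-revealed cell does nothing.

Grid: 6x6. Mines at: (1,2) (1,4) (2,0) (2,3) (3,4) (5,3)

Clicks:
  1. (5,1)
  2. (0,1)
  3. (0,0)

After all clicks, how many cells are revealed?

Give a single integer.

Click 1 (5,1) count=0: revealed 9 new [(3,0) (3,1) (3,2) (4,0) (4,1) (4,2) (5,0) (5,1) (5,2)] -> total=9
Click 2 (0,1) count=1: revealed 1 new [(0,1)] -> total=10
Click 3 (0,0) count=0: revealed 3 new [(0,0) (1,0) (1,1)] -> total=13

Answer: 13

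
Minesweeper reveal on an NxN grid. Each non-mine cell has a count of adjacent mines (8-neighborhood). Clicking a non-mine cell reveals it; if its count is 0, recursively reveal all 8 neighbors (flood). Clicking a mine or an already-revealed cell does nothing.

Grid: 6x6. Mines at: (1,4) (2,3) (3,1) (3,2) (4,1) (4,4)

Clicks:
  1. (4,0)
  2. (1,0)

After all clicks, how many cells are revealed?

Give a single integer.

Answer: 12

Derivation:
Click 1 (4,0) count=2: revealed 1 new [(4,0)] -> total=1
Click 2 (1,0) count=0: revealed 11 new [(0,0) (0,1) (0,2) (0,3) (1,0) (1,1) (1,2) (1,3) (2,0) (2,1) (2,2)] -> total=12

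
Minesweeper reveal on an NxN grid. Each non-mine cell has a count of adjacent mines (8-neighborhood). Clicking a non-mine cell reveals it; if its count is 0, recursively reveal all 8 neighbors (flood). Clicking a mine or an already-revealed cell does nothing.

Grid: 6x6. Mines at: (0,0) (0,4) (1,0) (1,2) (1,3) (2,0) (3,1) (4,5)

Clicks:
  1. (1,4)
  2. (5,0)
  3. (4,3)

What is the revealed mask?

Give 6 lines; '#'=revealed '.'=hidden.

Answer: ......
....#.
..###.
..###.
#####.
#####.

Derivation:
Click 1 (1,4) count=2: revealed 1 new [(1,4)] -> total=1
Click 2 (5,0) count=0: revealed 16 new [(2,2) (2,3) (2,4) (3,2) (3,3) (3,4) (4,0) (4,1) (4,2) (4,3) (4,4) (5,0) (5,1) (5,2) (5,3) (5,4)] -> total=17
Click 3 (4,3) count=0: revealed 0 new [(none)] -> total=17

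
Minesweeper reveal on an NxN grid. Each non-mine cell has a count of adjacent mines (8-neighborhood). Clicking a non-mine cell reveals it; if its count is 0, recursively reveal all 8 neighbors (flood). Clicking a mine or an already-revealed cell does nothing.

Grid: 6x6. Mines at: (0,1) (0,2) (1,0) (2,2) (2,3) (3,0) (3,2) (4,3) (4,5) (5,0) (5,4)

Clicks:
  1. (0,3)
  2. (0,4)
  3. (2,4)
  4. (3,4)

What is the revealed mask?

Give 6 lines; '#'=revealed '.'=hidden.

Click 1 (0,3) count=1: revealed 1 new [(0,3)] -> total=1
Click 2 (0,4) count=0: revealed 9 new [(0,4) (0,5) (1,3) (1,4) (1,5) (2,4) (2,5) (3,4) (3,5)] -> total=10
Click 3 (2,4) count=1: revealed 0 new [(none)] -> total=10
Click 4 (3,4) count=3: revealed 0 new [(none)] -> total=10

Answer: ...###
...###
....##
....##
......
......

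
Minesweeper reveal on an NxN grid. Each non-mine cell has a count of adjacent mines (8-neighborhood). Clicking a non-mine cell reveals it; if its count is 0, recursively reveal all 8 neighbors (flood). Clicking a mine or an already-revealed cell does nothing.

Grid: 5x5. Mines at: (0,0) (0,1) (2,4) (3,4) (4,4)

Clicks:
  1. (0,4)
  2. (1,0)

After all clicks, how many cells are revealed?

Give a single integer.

Answer: 7

Derivation:
Click 1 (0,4) count=0: revealed 6 new [(0,2) (0,3) (0,4) (1,2) (1,3) (1,4)] -> total=6
Click 2 (1,0) count=2: revealed 1 new [(1,0)] -> total=7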